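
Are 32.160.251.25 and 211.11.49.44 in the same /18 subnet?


Mask: 255.255.192.0
32.160.251.25 AND mask = 32.160.192.0
211.11.49.44 AND mask = 211.11.0.0
No, different subnets (32.160.192.0 vs 211.11.0.0)


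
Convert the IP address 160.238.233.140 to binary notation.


160 = 10100000
238 = 11101110
233 = 11101001
140 = 10001100
Binary: 10100000.11101110.11101001.10001100


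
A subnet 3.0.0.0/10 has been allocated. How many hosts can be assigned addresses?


Host bits = 32 - 10 = 22
Total addresses = 2^22 = 4194304
Usable = total - 2 (network and broadcast)
Usable hosts: 4194302


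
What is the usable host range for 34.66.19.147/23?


Network: 34.66.18.0
Broadcast: 34.66.19.255
First usable = network + 1
Last usable = broadcast - 1
Range: 34.66.18.1 to 34.66.19.254


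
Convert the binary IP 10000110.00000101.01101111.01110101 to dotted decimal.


10000110 = 134
00000101 = 5
01101111 = 111
01110101 = 117
IP: 134.5.111.117


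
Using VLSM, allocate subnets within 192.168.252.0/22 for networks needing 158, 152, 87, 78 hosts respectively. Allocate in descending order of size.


158 hosts -> /24 (254 usable): 192.168.252.0/24
152 hosts -> /24 (254 usable): 192.168.253.0/24
87 hosts -> /25 (126 usable): 192.168.254.0/25
78 hosts -> /25 (126 usable): 192.168.254.128/25
Allocation: 192.168.252.0/24 (158 hosts, 254 usable); 192.168.253.0/24 (152 hosts, 254 usable); 192.168.254.0/25 (87 hosts, 126 usable); 192.168.254.128/25 (78 hosts, 126 usable)


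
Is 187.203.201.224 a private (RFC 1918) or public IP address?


RFC 1918 private ranges:
  10.0.0.0/8 (10.0.0.0 - 10.255.255.255)
  172.16.0.0/12 (172.16.0.0 - 172.31.255.255)
  192.168.0.0/16 (192.168.0.0 - 192.168.255.255)
Public (not in any RFC 1918 range)


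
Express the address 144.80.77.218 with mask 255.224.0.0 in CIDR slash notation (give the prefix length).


Binary: 11111111.11100000.00000000.00000000
Count leading 1s
Prefix: /11


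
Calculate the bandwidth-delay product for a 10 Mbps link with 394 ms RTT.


BDP = bandwidth * RTT
= 10 Mbps * 394 ms
= 10 * 1e6 * 394 / 1000 bits
= 3940000 bits
= 492500 bytes
= 480.957 KB
BDP = 3940000 bits (492500 bytes)


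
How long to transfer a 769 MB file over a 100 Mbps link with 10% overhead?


Effective throughput = 100 * (1 - 10/100) = 90 Mbps
File size in Mb = 769 * 8 = 6152 Mb
Time = 6152 / 90
Time = 68.3556 seconds


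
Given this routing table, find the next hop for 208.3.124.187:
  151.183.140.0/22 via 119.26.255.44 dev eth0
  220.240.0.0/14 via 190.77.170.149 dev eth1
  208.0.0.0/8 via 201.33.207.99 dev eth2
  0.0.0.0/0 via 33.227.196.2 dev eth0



Longest prefix match for 208.3.124.187:
  /22 151.183.140.0: no
  /14 220.240.0.0: no
  /8 208.0.0.0: MATCH
  /0 0.0.0.0: MATCH
Selected: next-hop 201.33.207.99 via eth2 (matched /8)


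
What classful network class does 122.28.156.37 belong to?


First octet: 122
Binary: 01111010
0xxxxxxx -> Class A (1-126)
Class A, default mask 255.0.0.0 (/8)


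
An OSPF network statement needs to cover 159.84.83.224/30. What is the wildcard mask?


Subnet mask: 255.255.255.252
Wildcard = 255.255.255.255 - subnet mask
255 - 255 = 0
255 - 255 = 0
255 - 255 = 0
255 - 252 = 3
Wildcard: 0.0.0.3


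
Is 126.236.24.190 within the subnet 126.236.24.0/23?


Subnet network: 126.236.24.0
Test IP AND mask: 126.236.24.0
Yes, 126.236.24.190 is in 126.236.24.0/23


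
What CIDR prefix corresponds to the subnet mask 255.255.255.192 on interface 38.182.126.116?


Binary: 11111111.11111111.11111111.11000000
Count leading 1s
Prefix: /26


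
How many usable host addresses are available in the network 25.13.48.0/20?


Host bits = 32 - 20 = 12
Total addresses = 2^12 = 4096
Usable = total - 2 (network and broadcast)
Usable hosts: 4094


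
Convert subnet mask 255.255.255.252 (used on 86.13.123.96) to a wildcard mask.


Subnet mask: 255.255.255.252
Wildcard = 255.255.255.255 - subnet mask
255 - 255 = 0
255 - 255 = 0
255 - 255 = 0
255 - 252 = 3
Wildcard: 0.0.0.3


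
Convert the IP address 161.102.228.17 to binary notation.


161 = 10100001
102 = 01100110
228 = 11100100
17 = 00010001
Binary: 10100001.01100110.11100100.00010001


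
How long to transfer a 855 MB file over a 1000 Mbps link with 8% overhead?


Effective throughput = 1000 * (1 - 8/100) = 920 Mbps
File size in Mb = 855 * 8 = 6840 Mb
Time = 6840 / 920
Time = 7.4348 seconds


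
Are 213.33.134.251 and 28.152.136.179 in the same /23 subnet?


Mask: 255.255.254.0
213.33.134.251 AND mask = 213.33.134.0
28.152.136.179 AND mask = 28.152.136.0
No, different subnets (213.33.134.0 vs 28.152.136.0)


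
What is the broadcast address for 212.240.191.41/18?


Network: 212.240.128.0/18
Host bits = 14
Set all host bits to 1:
Broadcast: 212.240.191.255


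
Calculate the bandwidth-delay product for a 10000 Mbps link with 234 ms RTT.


BDP = bandwidth * RTT
= 10000 Mbps * 234 ms
= 10000 * 1e6 * 234 / 1000 bits
= 2340000000 bits
= 292500000 bytes
= 285644.5312 KB
BDP = 2340000000 bits (292500000 bytes)


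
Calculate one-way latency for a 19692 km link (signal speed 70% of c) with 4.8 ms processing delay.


Speed = 0.7 * 3e5 km/s = 210000 km/s
Propagation delay = 19692 / 210000 = 0.0938 s = 93.7714 ms
Processing delay = 4.8 ms
Total one-way latency = 98.5714 ms


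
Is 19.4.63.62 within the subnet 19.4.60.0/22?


Subnet network: 19.4.60.0
Test IP AND mask: 19.4.60.0
Yes, 19.4.63.62 is in 19.4.60.0/22


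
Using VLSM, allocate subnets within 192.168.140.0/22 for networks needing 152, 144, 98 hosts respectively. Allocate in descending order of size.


152 hosts -> /24 (254 usable): 192.168.140.0/24
144 hosts -> /24 (254 usable): 192.168.141.0/24
98 hosts -> /25 (126 usable): 192.168.142.0/25
Allocation: 192.168.140.0/24 (152 hosts, 254 usable); 192.168.141.0/24 (144 hosts, 254 usable); 192.168.142.0/25 (98 hosts, 126 usable)


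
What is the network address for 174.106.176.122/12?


IP:   10101110.01101010.10110000.01111010
Mask: 11111111.11110000.00000000.00000000
AND operation:
Net:  10101110.01100000.00000000.00000000
Network: 174.96.0.0/12


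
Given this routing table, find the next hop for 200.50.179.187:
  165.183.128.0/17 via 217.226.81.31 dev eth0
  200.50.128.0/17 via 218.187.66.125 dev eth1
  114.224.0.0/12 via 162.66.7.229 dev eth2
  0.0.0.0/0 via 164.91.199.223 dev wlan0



Longest prefix match for 200.50.179.187:
  /17 165.183.128.0: no
  /17 200.50.128.0: MATCH
  /12 114.224.0.0: no
  /0 0.0.0.0: MATCH
Selected: next-hop 218.187.66.125 via eth1 (matched /17)


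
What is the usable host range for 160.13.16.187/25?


Network: 160.13.16.128
Broadcast: 160.13.16.255
First usable = network + 1
Last usable = broadcast - 1
Range: 160.13.16.129 to 160.13.16.254


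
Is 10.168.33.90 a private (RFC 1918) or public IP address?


RFC 1918 private ranges:
  10.0.0.0/8 (10.0.0.0 - 10.255.255.255)
  172.16.0.0/12 (172.16.0.0 - 172.31.255.255)
  192.168.0.0/16 (192.168.0.0 - 192.168.255.255)
Private (in 10.0.0.0/8)


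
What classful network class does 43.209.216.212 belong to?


First octet: 43
Binary: 00101011
0xxxxxxx -> Class A (1-126)
Class A, default mask 255.0.0.0 (/8)


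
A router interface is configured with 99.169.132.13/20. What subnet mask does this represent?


/20 means 20 network bits, 12 host bits
Binary: 11111111111111111111000000000000
Mask: 255.255.240.0


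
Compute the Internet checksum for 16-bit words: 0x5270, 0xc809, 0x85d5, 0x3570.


Sum all words (with carry folding):
+ 0x5270 = 0x5270
+ 0xc809 = 0x1a7a
+ 0x85d5 = 0xa04f
+ 0x3570 = 0xd5bf
One's complement: ~0xd5bf
Checksum = 0x2a40


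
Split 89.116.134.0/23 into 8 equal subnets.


New prefix = 23 + 3 = 26
Each subnet has 64 addresses
  89.116.134.0/26
  89.116.134.64/26
  89.116.134.128/26
  89.116.134.192/26
  89.116.135.0/26
  89.116.135.64/26
  89.116.135.128/26
  89.116.135.192/26
Subnets: 89.116.134.0/26, 89.116.134.64/26, 89.116.134.128/26, 89.116.134.192/26, 89.116.135.0/26, 89.116.135.64/26, 89.116.135.128/26, 89.116.135.192/26


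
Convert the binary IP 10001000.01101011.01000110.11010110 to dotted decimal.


10001000 = 136
01101011 = 107
01000110 = 70
11010110 = 214
IP: 136.107.70.214


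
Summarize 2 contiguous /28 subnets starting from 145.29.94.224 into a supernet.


Original prefix: /28
Number of subnets: 2 = 2^1
New prefix = 28 - 1 = 27
Supernet: 145.29.94.224/27


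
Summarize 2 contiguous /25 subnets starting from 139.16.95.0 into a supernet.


Original prefix: /25
Number of subnets: 2 = 2^1
New prefix = 25 - 1 = 24
Supernet: 139.16.95.0/24


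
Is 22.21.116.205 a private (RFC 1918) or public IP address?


RFC 1918 private ranges:
  10.0.0.0/8 (10.0.0.0 - 10.255.255.255)
  172.16.0.0/12 (172.16.0.0 - 172.31.255.255)
  192.168.0.0/16 (192.168.0.0 - 192.168.255.255)
Public (not in any RFC 1918 range)


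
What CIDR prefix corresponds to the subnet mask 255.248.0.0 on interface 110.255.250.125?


Binary: 11111111.11111000.00000000.00000000
Count leading 1s
Prefix: /13


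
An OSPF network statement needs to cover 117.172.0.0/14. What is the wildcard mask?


Subnet mask: 255.252.0.0
Wildcard = 255.255.255.255 - subnet mask
255 - 255 = 0
255 - 252 = 3
255 - 0 = 255
255 - 0 = 255
Wildcard: 0.3.255.255


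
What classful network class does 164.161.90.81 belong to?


First octet: 164
Binary: 10100100
10xxxxxx -> Class B (128-191)
Class B, default mask 255.255.0.0 (/16)


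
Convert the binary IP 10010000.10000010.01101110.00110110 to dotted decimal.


10010000 = 144
10000010 = 130
01101110 = 110
00110110 = 54
IP: 144.130.110.54


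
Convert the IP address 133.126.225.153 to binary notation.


133 = 10000101
126 = 01111110
225 = 11100001
153 = 10011001
Binary: 10000101.01111110.11100001.10011001


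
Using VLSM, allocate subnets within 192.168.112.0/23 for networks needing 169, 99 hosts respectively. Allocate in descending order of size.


169 hosts -> /24 (254 usable): 192.168.112.0/24
99 hosts -> /25 (126 usable): 192.168.113.0/25
Allocation: 192.168.112.0/24 (169 hosts, 254 usable); 192.168.113.0/25 (99 hosts, 126 usable)


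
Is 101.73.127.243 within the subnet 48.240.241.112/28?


Subnet network: 48.240.241.112
Test IP AND mask: 101.73.127.240
No, 101.73.127.243 is not in 48.240.241.112/28


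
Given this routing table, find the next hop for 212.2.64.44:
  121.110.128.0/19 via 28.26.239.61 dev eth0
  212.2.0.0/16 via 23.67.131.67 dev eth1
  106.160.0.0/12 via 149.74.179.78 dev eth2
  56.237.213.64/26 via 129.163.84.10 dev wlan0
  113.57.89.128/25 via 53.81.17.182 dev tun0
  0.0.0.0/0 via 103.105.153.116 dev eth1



Longest prefix match for 212.2.64.44:
  /19 121.110.128.0: no
  /16 212.2.0.0: MATCH
  /12 106.160.0.0: no
  /26 56.237.213.64: no
  /25 113.57.89.128: no
  /0 0.0.0.0: MATCH
Selected: next-hop 23.67.131.67 via eth1 (matched /16)


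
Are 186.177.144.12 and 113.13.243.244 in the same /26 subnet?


Mask: 255.255.255.192
186.177.144.12 AND mask = 186.177.144.0
113.13.243.244 AND mask = 113.13.243.192
No, different subnets (186.177.144.0 vs 113.13.243.192)


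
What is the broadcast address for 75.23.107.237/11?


Network: 75.0.0.0/11
Host bits = 21
Set all host bits to 1:
Broadcast: 75.31.255.255


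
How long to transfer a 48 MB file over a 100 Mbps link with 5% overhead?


Effective throughput = 100 * (1 - 5/100) = 95 Mbps
File size in Mb = 48 * 8 = 384 Mb
Time = 384 / 95
Time = 4.0421 seconds


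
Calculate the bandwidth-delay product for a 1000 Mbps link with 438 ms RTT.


BDP = bandwidth * RTT
= 1000 Mbps * 438 ms
= 1000 * 1e6 * 438 / 1000 bits
= 438000000 bits
= 54750000 bytes
= 53466.7969 KB
BDP = 438000000 bits (54750000 bytes)


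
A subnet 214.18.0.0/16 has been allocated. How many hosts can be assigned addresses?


Host bits = 32 - 16 = 16
Total addresses = 2^16 = 65536
Usable = total - 2 (network and broadcast)
Usable hosts: 65534


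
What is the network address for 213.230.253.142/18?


IP:   11010101.11100110.11111101.10001110
Mask: 11111111.11111111.11000000.00000000
AND operation:
Net:  11010101.11100110.11000000.00000000
Network: 213.230.192.0/18


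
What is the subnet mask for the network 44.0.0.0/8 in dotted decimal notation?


/8 means 8 network bits, 24 host bits
Binary: 11111111000000000000000000000000
Mask: 255.0.0.0


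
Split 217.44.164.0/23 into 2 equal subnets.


New prefix = 23 + 1 = 24
Each subnet has 256 addresses
  217.44.164.0/24
  217.44.165.0/24
Subnets: 217.44.164.0/24, 217.44.165.0/24


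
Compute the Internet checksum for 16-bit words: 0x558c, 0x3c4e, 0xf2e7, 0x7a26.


Sum all words (with carry folding):
+ 0x558c = 0x558c
+ 0x3c4e = 0x91da
+ 0xf2e7 = 0x84c2
+ 0x7a26 = 0xfee8
One's complement: ~0xfee8
Checksum = 0x0117


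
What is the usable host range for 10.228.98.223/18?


Network: 10.228.64.0
Broadcast: 10.228.127.255
First usable = network + 1
Last usable = broadcast - 1
Range: 10.228.64.1 to 10.228.127.254


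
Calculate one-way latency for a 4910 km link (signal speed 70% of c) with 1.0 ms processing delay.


Speed = 0.7 * 3e5 km/s = 210000 km/s
Propagation delay = 4910 / 210000 = 0.0234 s = 23.381 ms
Processing delay = 1.0 ms
Total one-way latency = 24.381 ms


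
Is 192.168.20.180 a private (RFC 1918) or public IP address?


RFC 1918 private ranges:
  10.0.0.0/8 (10.0.0.0 - 10.255.255.255)
  172.16.0.0/12 (172.16.0.0 - 172.31.255.255)
  192.168.0.0/16 (192.168.0.0 - 192.168.255.255)
Private (in 192.168.0.0/16)


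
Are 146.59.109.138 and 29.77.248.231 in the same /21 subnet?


Mask: 255.255.248.0
146.59.109.138 AND mask = 146.59.104.0
29.77.248.231 AND mask = 29.77.248.0
No, different subnets (146.59.104.0 vs 29.77.248.0)


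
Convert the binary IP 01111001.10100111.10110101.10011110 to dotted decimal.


01111001 = 121
10100111 = 167
10110101 = 181
10011110 = 158
IP: 121.167.181.158


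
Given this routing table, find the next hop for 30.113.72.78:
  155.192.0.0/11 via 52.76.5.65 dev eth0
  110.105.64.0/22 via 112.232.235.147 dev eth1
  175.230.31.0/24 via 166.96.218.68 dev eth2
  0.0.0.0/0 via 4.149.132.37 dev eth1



Longest prefix match for 30.113.72.78:
  /11 155.192.0.0: no
  /22 110.105.64.0: no
  /24 175.230.31.0: no
  /0 0.0.0.0: MATCH
Selected: next-hop 4.149.132.37 via eth1 (matched /0)


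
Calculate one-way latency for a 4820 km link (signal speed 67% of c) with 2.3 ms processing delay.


Speed = 0.67 * 3e5 km/s = 201000 km/s
Propagation delay = 4820 / 201000 = 0.024 s = 23.9801 ms
Processing delay = 2.3 ms
Total one-way latency = 26.2801 ms


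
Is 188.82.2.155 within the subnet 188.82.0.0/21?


Subnet network: 188.82.0.0
Test IP AND mask: 188.82.0.0
Yes, 188.82.2.155 is in 188.82.0.0/21


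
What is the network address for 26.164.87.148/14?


IP:   00011010.10100100.01010111.10010100
Mask: 11111111.11111100.00000000.00000000
AND operation:
Net:  00011010.10100100.00000000.00000000
Network: 26.164.0.0/14


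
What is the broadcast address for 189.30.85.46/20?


Network: 189.30.80.0/20
Host bits = 12
Set all host bits to 1:
Broadcast: 189.30.95.255


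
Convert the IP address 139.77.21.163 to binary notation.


139 = 10001011
77 = 01001101
21 = 00010101
163 = 10100011
Binary: 10001011.01001101.00010101.10100011


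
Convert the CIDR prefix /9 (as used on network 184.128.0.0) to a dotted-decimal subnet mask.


/9 means 9 network bits, 23 host bits
Binary: 11111111100000000000000000000000
Mask: 255.128.0.0


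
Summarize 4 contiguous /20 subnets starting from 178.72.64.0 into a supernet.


Original prefix: /20
Number of subnets: 4 = 2^2
New prefix = 20 - 2 = 18
Supernet: 178.72.64.0/18


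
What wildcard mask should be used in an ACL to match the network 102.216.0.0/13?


Subnet mask: 255.248.0.0
Wildcard = 255.255.255.255 - subnet mask
255 - 255 = 0
255 - 248 = 7
255 - 0 = 255
255 - 0 = 255
Wildcard: 0.7.255.255


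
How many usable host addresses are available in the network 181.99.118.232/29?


Host bits = 32 - 29 = 3
Total addresses = 2^3 = 8
Usable = total - 2 (network and broadcast)
Usable hosts: 6


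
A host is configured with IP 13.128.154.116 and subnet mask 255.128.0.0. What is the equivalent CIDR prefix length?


Binary: 11111111.10000000.00000000.00000000
Count leading 1s
Prefix: /9


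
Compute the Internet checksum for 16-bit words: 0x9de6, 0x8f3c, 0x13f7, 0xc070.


Sum all words (with carry folding):
+ 0x9de6 = 0x9de6
+ 0x8f3c = 0x2d23
+ 0x13f7 = 0x411a
+ 0xc070 = 0x018b
One's complement: ~0x018b
Checksum = 0xfe74


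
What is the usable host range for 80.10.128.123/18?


Network: 80.10.128.0
Broadcast: 80.10.191.255
First usable = network + 1
Last usable = broadcast - 1
Range: 80.10.128.1 to 80.10.191.254


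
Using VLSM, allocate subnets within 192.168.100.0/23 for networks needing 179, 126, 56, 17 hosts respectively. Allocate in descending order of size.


179 hosts -> /24 (254 usable): 192.168.100.0/24
126 hosts -> /25 (126 usable): 192.168.101.0/25
56 hosts -> /26 (62 usable): 192.168.101.128/26
17 hosts -> /27 (30 usable): 192.168.101.192/27
Allocation: 192.168.100.0/24 (179 hosts, 254 usable); 192.168.101.0/25 (126 hosts, 126 usable); 192.168.101.128/26 (56 hosts, 62 usable); 192.168.101.192/27 (17 hosts, 30 usable)


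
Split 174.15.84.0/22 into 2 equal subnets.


New prefix = 22 + 1 = 23
Each subnet has 512 addresses
  174.15.84.0/23
  174.15.86.0/23
Subnets: 174.15.84.0/23, 174.15.86.0/23


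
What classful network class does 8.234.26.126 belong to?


First octet: 8
Binary: 00001000
0xxxxxxx -> Class A (1-126)
Class A, default mask 255.0.0.0 (/8)


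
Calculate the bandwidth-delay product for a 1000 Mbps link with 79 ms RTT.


BDP = bandwidth * RTT
= 1000 Mbps * 79 ms
= 1000 * 1e6 * 79 / 1000 bits
= 79000000 bits
= 9875000 bytes
= 9643.5547 KB
BDP = 79000000 bits (9875000 bytes)


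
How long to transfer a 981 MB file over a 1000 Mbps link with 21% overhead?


Effective throughput = 1000 * (1 - 21/100) = 790 Mbps
File size in Mb = 981 * 8 = 7848 Mb
Time = 7848 / 790
Time = 9.9342 seconds


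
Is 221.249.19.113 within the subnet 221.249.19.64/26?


Subnet network: 221.249.19.64
Test IP AND mask: 221.249.19.64
Yes, 221.249.19.113 is in 221.249.19.64/26


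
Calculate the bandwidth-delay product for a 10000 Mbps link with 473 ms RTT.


BDP = bandwidth * RTT
= 10000 Mbps * 473 ms
= 10000 * 1e6 * 473 / 1000 bits
= 4730000000 bits
= 591250000 bytes
= 577392.5781 KB
BDP = 4730000000 bits (591250000 bytes)


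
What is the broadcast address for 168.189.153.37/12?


Network: 168.176.0.0/12
Host bits = 20
Set all host bits to 1:
Broadcast: 168.191.255.255


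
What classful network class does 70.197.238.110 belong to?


First octet: 70
Binary: 01000110
0xxxxxxx -> Class A (1-126)
Class A, default mask 255.0.0.0 (/8)


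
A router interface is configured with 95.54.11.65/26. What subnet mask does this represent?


/26 means 26 network bits, 6 host bits
Binary: 11111111111111111111111111000000
Mask: 255.255.255.192


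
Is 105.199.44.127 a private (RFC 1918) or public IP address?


RFC 1918 private ranges:
  10.0.0.0/8 (10.0.0.0 - 10.255.255.255)
  172.16.0.0/12 (172.16.0.0 - 172.31.255.255)
  192.168.0.0/16 (192.168.0.0 - 192.168.255.255)
Public (not in any RFC 1918 range)


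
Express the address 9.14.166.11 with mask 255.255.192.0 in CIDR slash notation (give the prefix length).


Binary: 11111111.11111111.11000000.00000000
Count leading 1s
Prefix: /18


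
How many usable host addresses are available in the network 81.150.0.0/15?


Host bits = 32 - 15 = 17
Total addresses = 2^17 = 131072
Usable = total - 2 (network and broadcast)
Usable hosts: 131070


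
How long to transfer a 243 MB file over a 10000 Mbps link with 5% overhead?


Effective throughput = 10000 * (1 - 5/100) = 9500 Mbps
File size in Mb = 243 * 8 = 1944 Mb
Time = 1944 / 9500
Time = 0.2046 seconds


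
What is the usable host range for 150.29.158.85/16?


Network: 150.29.0.0
Broadcast: 150.29.255.255
First usable = network + 1
Last usable = broadcast - 1
Range: 150.29.0.1 to 150.29.255.254


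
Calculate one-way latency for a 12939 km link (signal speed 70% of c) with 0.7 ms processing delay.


Speed = 0.7 * 3e5 km/s = 210000 km/s
Propagation delay = 12939 / 210000 = 0.0616 s = 61.6143 ms
Processing delay = 0.7 ms
Total one-way latency = 62.3143 ms


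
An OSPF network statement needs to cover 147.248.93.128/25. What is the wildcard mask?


Subnet mask: 255.255.255.128
Wildcard = 255.255.255.255 - subnet mask
255 - 255 = 0
255 - 255 = 0
255 - 255 = 0
255 - 128 = 127
Wildcard: 0.0.0.127


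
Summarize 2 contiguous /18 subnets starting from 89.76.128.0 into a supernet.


Original prefix: /18
Number of subnets: 2 = 2^1
New prefix = 18 - 1 = 17
Supernet: 89.76.128.0/17


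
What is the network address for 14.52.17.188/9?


IP:   00001110.00110100.00010001.10111100
Mask: 11111111.10000000.00000000.00000000
AND operation:
Net:  00001110.00000000.00000000.00000000
Network: 14.0.0.0/9


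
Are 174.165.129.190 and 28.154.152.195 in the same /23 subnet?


Mask: 255.255.254.0
174.165.129.190 AND mask = 174.165.128.0
28.154.152.195 AND mask = 28.154.152.0
No, different subnets (174.165.128.0 vs 28.154.152.0)


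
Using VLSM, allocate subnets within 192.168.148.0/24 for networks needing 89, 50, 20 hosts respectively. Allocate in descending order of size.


89 hosts -> /25 (126 usable): 192.168.148.0/25
50 hosts -> /26 (62 usable): 192.168.148.128/26
20 hosts -> /27 (30 usable): 192.168.148.192/27
Allocation: 192.168.148.0/25 (89 hosts, 126 usable); 192.168.148.128/26 (50 hosts, 62 usable); 192.168.148.192/27 (20 hosts, 30 usable)


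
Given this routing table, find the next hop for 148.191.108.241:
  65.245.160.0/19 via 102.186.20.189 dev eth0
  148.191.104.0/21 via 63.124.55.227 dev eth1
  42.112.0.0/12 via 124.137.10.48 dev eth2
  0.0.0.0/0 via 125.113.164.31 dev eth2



Longest prefix match for 148.191.108.241:
  /19 65.245.160.0: no
  /21 148.191.104.0: MATCH
  /12 42.112.0.0: no
  /0 0.0.0.0: MATCH
Selected: next-hop 63.124.55.227 via eth1 (matched /21)


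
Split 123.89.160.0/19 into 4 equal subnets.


New prefix = 19 + 2 = 21
Each subnet has 2048 addresses
  123.89.160.0/21
  123.89.168.0/21
  123.89.176.0/21
  123.89.184.0/21
Subnets: 123.89.160.0/21, 123.89.168.0/21, 123.89.176.0/21, 123.89.184.0/21


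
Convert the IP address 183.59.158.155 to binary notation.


183 = 10110111
59 = 00111011
158 = 10011110
155 = 10011011
Binary: 10110111.00111011.10011110.10011011


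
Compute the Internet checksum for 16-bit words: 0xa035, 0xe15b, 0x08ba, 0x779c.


Sum all words (with carry folding):
+ 0xa035 = 0xa035
+ 0xe15b = 0x8191
+ 0x08ba = 0x8a4b
+ 0x779c = 0x01e8
One's complement: ~0x01e8
Checksum = 0xfe17


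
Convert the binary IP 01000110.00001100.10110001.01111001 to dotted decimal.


01000110 = 70
00001100 = 12
10110001 = 177
01111001 = 121
IP: 70.12.177.121


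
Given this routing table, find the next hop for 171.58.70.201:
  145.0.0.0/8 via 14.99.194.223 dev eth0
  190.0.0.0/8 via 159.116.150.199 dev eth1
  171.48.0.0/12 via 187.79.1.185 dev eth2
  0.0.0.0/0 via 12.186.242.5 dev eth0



Longest prefix match for 171.58.70.201:
  /8 145.0.0.0: no
  /8 190.0.0.0: no
  /12 171.48.0.0: MATCH
  /0 0.0.0.0: MATCH
Selected: next-hop 187.79.1.185 via eth2 (matched /12)


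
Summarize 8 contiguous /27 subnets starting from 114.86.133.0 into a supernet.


Original prefix: /27
Number of subnets: 8 = 2^3
New prefix = 27 - 3 = 24
Supernet: 114.86.133.0/24


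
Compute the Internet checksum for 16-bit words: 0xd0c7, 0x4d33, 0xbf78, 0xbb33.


Sum all words (with carry folding):
+ 0xd0c7 = 0xd0c7
+ 0x4d33 = 0x1dfb
+ 0xbf78 = 0xdd73
+ 0xbb33 = 0x98a7
One's complement: ~0x98a7
Checksum = 0x6758


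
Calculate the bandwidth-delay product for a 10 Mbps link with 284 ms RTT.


BDP = bandwidth * RTT
= 10 Mbps * 284 ms
= 10 * 1e6 * 284 / 1000 bits
= 2840000 bits
= 355000 bytes
= 346.6797 KB
BDP = 2840000 bits (355000 bytes)


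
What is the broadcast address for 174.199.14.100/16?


Network: 174.199.0.0/16
Host bits = 16
Set all host bits to 1:
Broadcast: 174.199.255.255


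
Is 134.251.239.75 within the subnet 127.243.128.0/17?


Subnet network: 127.243.128.0
Test IP AND mask: 134.251.128.0
No, 134.251.239.75 is not in 127.243.128.0/17


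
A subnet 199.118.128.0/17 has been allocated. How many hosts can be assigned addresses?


Host bits = 32 - 17 = 15
Total addresses = 2^15 = 32768
Usable = total - 2 (network and broadcast)
Usable hosts: 32766


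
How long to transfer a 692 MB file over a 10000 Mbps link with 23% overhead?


Effective throughput = 10000 * (1 - 23/100) = 7700 Mbps
File size in Mb = 692 * 8 = 5536 Mb
Time = 5536 / 7700
Time = 0.719 seconds


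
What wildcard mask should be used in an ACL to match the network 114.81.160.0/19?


Subnet mask: 255.255.224.0
Wildcard = 255.255.255.255 - subnet mask
255 - 255 = 0
255 - 255 = 0
255 - 224 = 31
255 - 0 = 255
Wildcard: 0.0.31.255


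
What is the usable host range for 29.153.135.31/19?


Network: 29.153.128.0
Broadcast: 29.153.159.255
First usable = network + 1
Last usable = broadcast - 1
Range: 29.153.128.1 to 29.153.159.254


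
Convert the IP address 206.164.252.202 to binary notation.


206 = 11001110
164 = 10100100
252 = 11111100
202 = 11001010
Binary: 11001110.10100100.11111100.11001010


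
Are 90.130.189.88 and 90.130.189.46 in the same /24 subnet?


Mask: 255.255.255.0
90.130.189.88 AND mask = 90.130.189.0
90.130.189.46 AND mask = 90.130.189.0
Yes, same subnet (90.130.189.0)


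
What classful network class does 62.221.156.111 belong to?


First octet: 62
Binary: 00111110
0xxxxxxx -> Class A (1-126)
Class A, default mask 255.0.0.0 (/8)


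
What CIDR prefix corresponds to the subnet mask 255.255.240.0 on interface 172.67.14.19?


Binary: 11111111.11111111.11110000.00000000
Count leading 1s
Prefix: /20


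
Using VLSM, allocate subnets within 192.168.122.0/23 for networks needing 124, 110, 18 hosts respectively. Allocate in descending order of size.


124 hosts -> /25 (126 usable): 192.168.122.0/25
110 hosts -> /25 (126 usable): 192.168.122.128/25
18 hosts -> /27 (30 usable): 192.168.123.0/27
Allocation: 192.168.122.0/25 (124 hosts, 126 usable); 192.168.122.128/25 (110 hosts, 126 usable); 192.168.123.0/27 (18 hosts, 30 usable)


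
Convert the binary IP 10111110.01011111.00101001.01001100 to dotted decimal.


10111110 = 190
01011111 = 95
00101001 = 41
01001100 = 76
IP: 190.95.41.76


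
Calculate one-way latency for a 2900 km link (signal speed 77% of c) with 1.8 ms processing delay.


Speed = 0.77 * 3e5 km/s = 231000 km/s
Propagation delay = 2900 / 231000 = 0.0126 s = 12.5541 ms
Processing delay = 1.8 ms
Total one-way latency = 14.3541 ms


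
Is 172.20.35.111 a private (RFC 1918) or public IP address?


RFC 1918 private ranges:
  10.0.0.0/8 (10.0.0.0 - 10.255.255.255)
  172.16.0.0/12 (172.16.0.0 - 172.31.255.255)
  192.168.0.0/16 (192.168.0.0 - 192.168.255.255)
Private (in 172.16.0.0/12)


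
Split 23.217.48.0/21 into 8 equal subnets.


New prefix = 21 + 3 = 24
Each subnet has 256 addresses
  23.217.48.0/24
  23.217.49.0/24
  23.217.50.0/24
  23.217.51.0/24
  23.217.52.0/24
  23.217.53.0/24
  23.217.54.0/24
  23.217.55.0/24
Subnets: 23.217.48.0/24, 23.217.49.0/24, 23.217.50.0/24, 23.217.51.0/24, 23.217.52.0/24, 23.217.53.0/24, 23.217.54.0/24, 23.217.55.0/24


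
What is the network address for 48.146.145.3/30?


IP:   00110000.10010010.10010001.00000011
Mask: 11111111.11111111.11111111.11111100
AND operation:
Net:  00110000.10010010.10010001.00000000
Network: 48.146.145.0/30


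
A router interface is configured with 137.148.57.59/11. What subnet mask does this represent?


/11 means 11 network bits, 21 host bits
Binary: 11111111111000000000000000000000
Mask: 255.224.0.0


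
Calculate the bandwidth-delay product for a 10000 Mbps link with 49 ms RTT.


BDP = bandwidth * RTT
= 10000 Mbps * 49 ms
= 10000 * 1e6 * 49 / 1000 bits
= 490000000 bits
= 61250000 bytes
= 59814.4531 KB
BDP = 490000000 bits (61250000 bytes)


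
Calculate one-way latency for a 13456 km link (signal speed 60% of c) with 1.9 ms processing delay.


Speed = 0.6 * 3e5 km/s = 180000 km/s
Propagation delay = 13456 / 180000 = 0.0748 s = 74.7556 ms
Processing delay = 1.9 ms
Total one-way latency = 76.6556 ms


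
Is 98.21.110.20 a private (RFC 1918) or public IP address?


RFC 1918 private ranges:
  10.0.0.0/8 (10.0.0.0 - 10.255.255.255)
  172.16.0.0/12 (172.16.0.0 - 172.31.255.255)
  192.168.0.0/16 (192.168.0.0 - 192.168.255.255)
Public (not in any RFC 1918 range)


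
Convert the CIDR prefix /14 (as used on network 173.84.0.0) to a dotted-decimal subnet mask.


/14 means 14 network bits, 18 host bits
Binary: 11111111111111000000000000000000
Mask: 255.252.0.0


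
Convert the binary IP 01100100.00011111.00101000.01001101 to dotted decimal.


01100100 = 100
00011111 = 31
00101000 = 40
01001101 = 77
IP: 100.31.40.77


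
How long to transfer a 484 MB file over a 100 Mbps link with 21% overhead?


Effective throughput = 100 * (1 - 21/100) = 79 Mbps
File size in Mb = 484 * 8 = 3872 Mb
Time = 3872 / 79
Time = 49.0127 seconds


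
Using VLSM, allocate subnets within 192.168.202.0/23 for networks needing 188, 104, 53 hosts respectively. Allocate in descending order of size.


188 hosts -> /24 (254 usable): 192.168.202.0/24
104 hosts -> /25 (126 usable): 192.168.203.0/25
53 hosts -> /26 (62 usable): 192.168.203.128/26
Allocation: 192.168.202.0/24 (188 hosts, 254 usable); 192.168.203.0/25 (104 hosts, 126 usable); 192.168.203.128/26 (53 hosts, 62 usable)


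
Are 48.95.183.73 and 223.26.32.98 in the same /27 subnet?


Mask: 255.255.255.224
48.95.183.73 AND mask = 48.95.183.64
223.26.32.98 AND mask = 223.26.32.96
No, different subnets (48.95.183.64 vs 223.26.32.96)


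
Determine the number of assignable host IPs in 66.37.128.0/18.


Host bits = 32 - 18 = 14
Total addresses = 2^14 = 16384
Usable = total - 2 (network and broadcast)
Usable hosts: 16382


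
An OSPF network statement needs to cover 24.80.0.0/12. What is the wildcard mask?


Subnet mask: 255.240.0.0
Wildcard = 255.255.255.255 - subnet mask
255 - 255 = 0
255 - 240 = 15
255 - 0 = 255
255 - 0 = 255
Wildcard: 0.15.255.255


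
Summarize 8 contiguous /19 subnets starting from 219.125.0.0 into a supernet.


Original prefix: /19
Number of subnets: 8 = 2^3
New prefix = 19 - 3 = 16
Supernet: 219.125.0.0/16


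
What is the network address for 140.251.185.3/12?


IP:   10001100.11111011.10111001.00000011
Mask: 11111111.11110000.00000000.00000000
AND operation:
Net:  10001100.11110000.00000000.00000000
Network: 140.240.0.0/12


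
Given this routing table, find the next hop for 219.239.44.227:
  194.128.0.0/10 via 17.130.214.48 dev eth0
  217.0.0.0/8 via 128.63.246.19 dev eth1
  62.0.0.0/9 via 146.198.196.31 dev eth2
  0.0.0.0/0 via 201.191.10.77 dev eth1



Longest prefix match for 219.239.44.227:
  /10 194.128.0.0: no
  /8 217.0.0.0: no
  /9 62.0.0.0: no
  /0 0.0.0.0: MATCH
Selected: next-hop 201.191.10.77 via eth1 (matched /0)


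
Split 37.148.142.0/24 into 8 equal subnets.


New prefix = 24 + 3 = 27
Each subnet has 32 addresses
  37.148.142.0/27
  37.148.142.32/27
  37.148.142.64/27
  37.148.142.96/27
  37.148.142.128/27
  37.148.142.160/27
  37.148.142.192/27
  37.148.142.224/27
Subnets: 37.148.142.0/27, 37.148.142.32/27, 37.148.142.64/27, 37.148.142.96/27, 37.148.142.128/27, 37.148.142.160/27, 37.148.142.192/27, 37.148.142.224/27


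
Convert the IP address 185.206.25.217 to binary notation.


185 = 10111001
206 = 11001110
25 = 00011001
217 = 11011001
Binary: 10111001.11001110.00011001.11011001


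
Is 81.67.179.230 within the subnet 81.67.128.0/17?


Subnet network: 81.67.128.0
Test IP AND mask: 81.67.128.0
Yes, 81.67.179.230 is in 81.67.128.0/17


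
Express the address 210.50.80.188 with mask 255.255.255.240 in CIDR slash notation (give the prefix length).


Binary: 11111111.11111111.11111111.11110000
Count leading 1s
Prefix: /28


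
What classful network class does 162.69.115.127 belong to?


First octet: 162
Binary: 10100010
10xxxxxx -> Class B (128-191)
Class B, default mask 255.255.0.0 (/16)


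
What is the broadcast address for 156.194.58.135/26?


Network: 156.194.58.128/26
Host bits = 6
Set all host bits to 1:
Broadcast: 156.194.58.191


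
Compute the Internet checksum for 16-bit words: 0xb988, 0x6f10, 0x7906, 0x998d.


Sum all words (with carry folding):
+ 0xb988 = 0xb988
+ 0x6f10 = 0x2899
+ 0x7906 = 0xa19f
+ 0x998d = 0x3b2d
One's complement: ~0x3b2d
Checksum = 0xc4d2


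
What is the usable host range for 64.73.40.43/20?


Network: 64.73.32.0
Broadcast: 64.73.47.255
First usable = network + 1
Last usable = broadcast - 1
Range: 64.73.32.1 to 64.73.47.254


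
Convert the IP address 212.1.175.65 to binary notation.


212 = 11010100
1 = 00000001
175 = 10101111
65 = 01000001
Binary: 11010100.00000001.10101111.01000001


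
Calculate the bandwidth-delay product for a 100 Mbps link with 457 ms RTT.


BDP = bandwidth * RTT
= 100 Mbps * 457 ms
= 100 * 1e6 * 457 / 1000 bits
= 45700000 bits
= 5712500 bytes
= 5578.6133 KB
BDP = 45700000 bits (5712500 bytes)


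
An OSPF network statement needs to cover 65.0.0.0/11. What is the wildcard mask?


Subnet mask: 255.224.0.0
Wildcard = 255.255.255.255 - subnet mask
255 - 255 = 0
255 - 224 = 31
255 - 0 = 255
255 - 0 = 255
Wildcard: 0.31.255.255


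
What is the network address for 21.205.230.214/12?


IP:   00010101.11001101.11100110.11010110
Mask: 11111111.11110000.00000000.00000000
AND operation:
Net:  00010101.11000000.00000000.00000000
Network: 21.192.0.0/12


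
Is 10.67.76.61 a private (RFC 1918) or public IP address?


RFC 1918 private ranges:
  10.0.0.0/8 (10.0.0.0 - 10.255.255.255)
  172.16.0.0/12 (172.16.0.0 - 172.31.255.255)
  192.168.0.0/16 (192.168.0.0 - 192.168.255.255)
Private (in 10.0.0.0/8)


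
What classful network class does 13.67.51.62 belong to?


First octet: 13
Binary: 00001101
0xxxxxxx -> Class A (1-126)
Class A, default mask 255.0.0.0 (/8)


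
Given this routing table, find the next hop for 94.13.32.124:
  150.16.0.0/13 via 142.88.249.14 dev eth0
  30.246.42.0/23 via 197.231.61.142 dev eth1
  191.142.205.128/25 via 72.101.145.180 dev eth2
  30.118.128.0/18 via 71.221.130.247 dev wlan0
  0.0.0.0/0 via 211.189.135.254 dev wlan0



Longest prefix match for 94.13.32.124:
  /13 150.16.0.0: no
  /23 30.246.42.0: no
  /25 191.142.205.128: no
  /18 30.118.128.0: no
  /0 0.0.0.0: MATCH
Selected: next-hop 211.189.135.254 via wlan0 (matched /0)


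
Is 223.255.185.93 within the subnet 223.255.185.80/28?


Subnet network: 223.255.185.80
Test IP AND mask: 223.255.185.80
Yes, 223.255.185.93 is in 223.255.185.80/28


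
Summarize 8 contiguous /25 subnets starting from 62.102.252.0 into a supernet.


Original prefix: /25
Number of subnets: 8 = 2^3
New prefix = 25 - 3 = 22
Supernet: 62.102.252.0/22


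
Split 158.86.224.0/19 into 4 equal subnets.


New prefix = 19 + 2 = 21
Each subnet has 2048 addresses
  158.86.224.0/21
  158.86.232.0/21
  158.86.240.0/21
  158.86.248.0/21
Subnets: 158.86.224.0/21, 158.86.232.0/21, 158.86.240.0/21, 158.86.248.0/21


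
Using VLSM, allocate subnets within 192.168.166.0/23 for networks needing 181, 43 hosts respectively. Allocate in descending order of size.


181 hosts -> /24 (254 usable): 192.168.166.0/24
43 hosts -> /26 (62 usable): 192.168.167.0/26
Allocation: 192.168.166.0/24 (181 hosts, 254 usable); 192.168.167.0/26 (43 hosts, 62 usable)


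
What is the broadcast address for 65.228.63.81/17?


Network: 65.228.0.0/17
Host bits = 15
Set all host bits to 1:
Broadcast: 65.228.127.255


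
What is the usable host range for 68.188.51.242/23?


Network: 68.188.50.0
Broadcast: 68.188.51.255
First usable = network + 1
Last usable = broadcast - 1
Range: 68.188.50.1 to 68.188.51.254


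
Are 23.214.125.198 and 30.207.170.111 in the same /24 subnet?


Mask: 255.255.255.0
23.214.125.198 AND mask = 23.214.125.0
30.207.170.111 AND mask = 30.207.170.0
No, different subnets (23.214.125.0 vs 30.207.170.0)


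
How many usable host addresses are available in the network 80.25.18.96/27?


Host bits = 32 - 27 = 5
Total addresses = 2^5 = 32
Usable = total - 2 (network and broadcast)
Usable hosts: 30


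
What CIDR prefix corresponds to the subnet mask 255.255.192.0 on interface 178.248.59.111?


Binary: 11111111.11111111.11000000.00000000
Count leading 1s
Prefix: /18


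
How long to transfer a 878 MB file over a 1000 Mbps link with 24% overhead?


Effective throughput = 1000 * (1 - 24/100) = 760 Mbps
File size in Mb = 878 * 8 = 7024 Mb
Time = 7024 / 760
Time = 9.2421 seconds


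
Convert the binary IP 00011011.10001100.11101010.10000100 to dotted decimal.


00011011 = 27
10001100 = 140
11101010 = 234
10000100 = 132
IP: 27.140.234.132


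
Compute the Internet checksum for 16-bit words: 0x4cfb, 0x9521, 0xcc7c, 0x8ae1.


Sum all words (with carry folding):
+ 0x4cfb = 0x4cfb
+ 0x9521 = 0xe21c
+ 0xcc7c = 0xae99
+ 0x8ae1 = 0x397b
One's complement: ~0x397b
Checksum = 0xc684


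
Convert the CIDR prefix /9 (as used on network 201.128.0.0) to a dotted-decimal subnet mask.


/9 means 9 network bits, 23 host bits
Binary: 11111111100000000000000000000000
Mask: 255.128.0.0


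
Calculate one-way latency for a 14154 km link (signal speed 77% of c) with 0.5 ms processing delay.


Speed = 0.77 * 3e5 km/s = 231000 km/s
Propagation delay = 14154 / 231000 = 0.0613 s = 61.2727 ms
Processing delay = 0.5 ms
Total one-way latency = 61.7727 ms


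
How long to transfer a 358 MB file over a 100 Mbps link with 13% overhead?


Effective throughput = 100 * (1 - 13/100) = 87 Mbps
File size in Mb = 358 * 8 = 2864 Mb
Time = 2864 / 87
Time = 32.9195 seconds


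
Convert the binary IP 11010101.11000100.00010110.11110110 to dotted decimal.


11010101 = 213
11000100 = 196
00010110 = 22
11110110 = 246
IP: 213.196.22.246


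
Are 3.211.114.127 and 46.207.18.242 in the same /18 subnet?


Mask: 255.255.192.0
3.211.114.127 AND mask = 3.211.64.0
46.207.18.242 AND mask = 46.207.0.0
No, different subnets (3.211.64.0 vs 46.207.0.0)


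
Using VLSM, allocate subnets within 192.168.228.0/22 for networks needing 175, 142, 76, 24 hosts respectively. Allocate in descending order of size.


175 hosts -> /24 (254 usable): 192.168.228.0/24
142 hosts -> /24 (254 usable): 192.168.229.0/24
76 hosts -> /25 (126 usable): 192.168.230.0/25
24 hosts -> /27 (30 usable): 192.168.230.128/27
Allocation: 192.168.228.0/24 (175 hosts, 254 usable); 192.168.229.0/24 (142 hosts, 254 usable); 192.168.230.0/25 (76 hosts, 126 usable); 192.168.230.128/27 (24 hosts, 30 usable)


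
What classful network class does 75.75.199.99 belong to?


First octet: 75
Binary: 01001011
0xxxxxxx -> Class A (1-126)
Class A, default mask 255.0.0.0 (/8)


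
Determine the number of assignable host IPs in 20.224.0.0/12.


Host bits = 32 - 12 = 20
Total addresses = 2^20 = 1048576
Usable = total - 2 (network and broadcast)
Usable hosts: 1048574


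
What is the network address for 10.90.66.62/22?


IP:   00001010.01011010.01000010.00111110
Mask: 11111111.11111111.11111100.00000000
AND operation:
Net:  00001010.01011010.01000000.00000000
Network: 10.90.64.0/22


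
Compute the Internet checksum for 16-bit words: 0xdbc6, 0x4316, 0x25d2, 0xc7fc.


Sum all words (with carry folding):
+ 0xdbc6 = 0xdbc6
+ 0x4316 = 0x1edd
+ 0x25d2 = 0x44af
+ 0xc7fc = 0x0cac
One's complement: ~0x0cac
Checksum = 0xf353
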